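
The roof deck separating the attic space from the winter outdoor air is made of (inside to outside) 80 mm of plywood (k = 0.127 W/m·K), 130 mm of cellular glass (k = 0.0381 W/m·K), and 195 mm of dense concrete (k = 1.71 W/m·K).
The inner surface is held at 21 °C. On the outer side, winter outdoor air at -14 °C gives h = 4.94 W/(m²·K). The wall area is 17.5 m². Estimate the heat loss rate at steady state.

Q ≈ 141 W

Using the resistance-network approach (series):
R_plywood = L/(kA) = 0.08/(0.127×17.5) = 0.036 K/W
R_cellular glass = L/(kA) = 0.13/(0.0381×17.5) = 0.195 K/W
R_dense concrete = L/(kA) = 0.195/(1.71×17.5) = 0.006516 K/W
R_outer film = 1/(h_o·A) = 1/(4.94×17.5) = 0.01157 K/W
R_total = 0.2491 K/W
Q = ΔT / R_total = 35 / 0.2491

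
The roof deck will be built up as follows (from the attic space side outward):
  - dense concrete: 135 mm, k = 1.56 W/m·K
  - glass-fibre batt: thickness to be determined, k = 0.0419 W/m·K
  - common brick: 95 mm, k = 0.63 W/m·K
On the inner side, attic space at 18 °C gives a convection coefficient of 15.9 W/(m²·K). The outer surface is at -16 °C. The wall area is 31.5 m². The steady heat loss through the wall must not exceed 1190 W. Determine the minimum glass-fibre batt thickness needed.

L ≈ 25.1 mm

Model the wall as resistances in series:
R_inner film = 1/(h_i·A) = 1/(15.9×31.5) = 0.001997 K/W
R_dense concrete = L/(kA) = 0.135/(1.56×31.5) = 0.002747 K/W
R_common brick = L/(kA) = 0.095/(0.63×31.5) = 0.004787 K/W
Sum of the known resistances R_other = 0.009531 K/W
Required total resistance R_tot = ΔT/Q_allow = 34/1190 = 0.02857 K/W
R_glass-fibre batt = R_tot − R_other = 0.01904 K/W
L = R·k·A = 0.01904×0.0419×31.5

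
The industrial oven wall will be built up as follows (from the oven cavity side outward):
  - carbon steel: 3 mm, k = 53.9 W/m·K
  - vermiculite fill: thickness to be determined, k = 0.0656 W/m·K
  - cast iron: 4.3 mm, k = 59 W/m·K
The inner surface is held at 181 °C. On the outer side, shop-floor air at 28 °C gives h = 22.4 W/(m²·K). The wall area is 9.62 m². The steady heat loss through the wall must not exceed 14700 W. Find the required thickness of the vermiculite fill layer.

L ≈ 3.63 mm

Thermal resistances in series:
R_carbon steel = L/(kA) = 0.003/(53.9×9.62) = 5.786×10^-6 K/W
R_cast iron = L/(kA) = 0.0043/(59×9.62) = 7.576×10^-6 K/W
R_outer film = 1/(h_o·A) = 1/(22.4×9.62) = 0.004641 K/W
Sum of the known resistances R_other = 0.004654 K/W
Required total resistance R_tot = ΔT/Q_allow = 153/14700 = 0.01041 K/W
R_vermiculite fill = R_tot − R_other = 0.005754 K/W
L = R·k·A = 0.005754×0.0656×9.62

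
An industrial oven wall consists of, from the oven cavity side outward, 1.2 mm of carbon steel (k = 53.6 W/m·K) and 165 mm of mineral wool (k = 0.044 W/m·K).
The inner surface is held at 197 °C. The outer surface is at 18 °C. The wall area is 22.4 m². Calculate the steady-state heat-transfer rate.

Treating each layer as a thermal resistance in series:
R_carbon steel = L/(kA) = 0.0012/(53.6×22.4) = 9.995×10^-7 K/W
R_mineral wool = L/(kA) = 0.165/(0.044×22.4) = 0.1674 K/W
R_total = 0.1674 K/W
Q = ΔT / R_total = 179 / 0.1674

Q ≈ 1070 W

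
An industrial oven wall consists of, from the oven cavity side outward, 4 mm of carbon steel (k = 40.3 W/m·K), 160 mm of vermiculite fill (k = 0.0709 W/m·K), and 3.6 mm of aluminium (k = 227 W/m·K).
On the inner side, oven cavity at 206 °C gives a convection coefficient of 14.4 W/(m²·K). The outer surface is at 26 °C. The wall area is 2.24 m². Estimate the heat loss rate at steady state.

Model the wall as resistances in series:
R_inner film = 1/(h_i·A) = 1/(14.4×2.24) = 0.031 K/W
R_carbon steel = L/(kA) = 0.004/(40.3×2.24) = 4.431×10^-5 K/W
R_vermiculite fill = L/(kA) = 0.16/(0.0709×2.24) = 1.007 K/W
R_aluminium = L/(kA) = 0.0036/(227×2.24) = 7.08×10^-6 K/W
R_total = 1.039 K/W
Q = ΔT / R_total = 180 / 1.039

Q ≈ 173 W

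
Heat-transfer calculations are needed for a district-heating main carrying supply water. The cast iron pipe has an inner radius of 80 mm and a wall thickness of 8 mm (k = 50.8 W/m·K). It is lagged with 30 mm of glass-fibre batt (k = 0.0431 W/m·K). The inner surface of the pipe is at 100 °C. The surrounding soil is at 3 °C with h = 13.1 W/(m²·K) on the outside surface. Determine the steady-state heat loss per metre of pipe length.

For a radial system each layer contributes R = ln(r_out/r_in)/(2πkL); films add R = 1/(hA).
R_cast iron pipe wall = ln(88/80)/(2π×50.8×1) = 2.986×10^-4 K/W
R_glass-fibre batt = ln(118/88)/(2π×0.0431×1) = 1.083 K/W
R_outer film = 1/(h_o·2πr_oL) = 1/(13.1×2π×0.118×1) = 0.103 K/W
R_total = 1.187 K/W
Q = ΔT/R_total = 97/1.187

q′ ≈ 81.8 W/m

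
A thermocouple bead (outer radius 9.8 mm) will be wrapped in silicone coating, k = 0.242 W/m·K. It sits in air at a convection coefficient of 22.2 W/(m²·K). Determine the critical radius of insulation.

r_cr ≈ 21.8 mm

For a sphere r_cr = 2k/h = 2×0.242/22.2
r_cr = 21.8 mm; since the bare radius (9.8 mm) is below r_cr, adding a thin layer of insulation will *increase* heat loss.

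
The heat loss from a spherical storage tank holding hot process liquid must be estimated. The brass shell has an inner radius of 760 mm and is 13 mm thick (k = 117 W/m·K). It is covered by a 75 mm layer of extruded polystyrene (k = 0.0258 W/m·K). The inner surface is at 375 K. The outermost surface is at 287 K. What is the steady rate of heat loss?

Q ≈ 249 W

Each spherical layer contributes R = (1/r_i − 1/r_o)/(4πk):
R_brass shell = (1/0.76 − 1/0.773)/(4π×117) = 1.505×10^-5 K/W
R_extruded polystyrene = (1/0.773 − 1/0.848)/(4π×0.0258) = 0.3529 K/W
R_total = 0.3529 K/W
Q = ΔT/R_total = 88/0.3529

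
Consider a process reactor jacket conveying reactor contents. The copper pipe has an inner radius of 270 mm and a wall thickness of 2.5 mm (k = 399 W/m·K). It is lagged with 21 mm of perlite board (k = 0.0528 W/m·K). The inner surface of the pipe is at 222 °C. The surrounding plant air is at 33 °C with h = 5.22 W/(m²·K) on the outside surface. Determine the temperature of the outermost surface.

T ≈ 92.9 °C

Per-layer cylindrical resistances, series-summed:
R_copper pipe wall = ln(272.5/270)/(2π×399×1) = 3.676×10^-6 K/W
R_perlite board = ln(293.5/272.5)/(2π×0.0528×1) = 0.2238 K/W
R_outer film = 1/(h_o·2πr_oL) = 1/(5.22×2π×0.2935×1) = 0.1039 K/W
R_total = 0.3277 K/W
Q = ΔT/R_total = 189/0.3277
Q = 577 W/m
T_interface = T_inner − Q·ΣR(inner→interface) = 222 − 577×0.2238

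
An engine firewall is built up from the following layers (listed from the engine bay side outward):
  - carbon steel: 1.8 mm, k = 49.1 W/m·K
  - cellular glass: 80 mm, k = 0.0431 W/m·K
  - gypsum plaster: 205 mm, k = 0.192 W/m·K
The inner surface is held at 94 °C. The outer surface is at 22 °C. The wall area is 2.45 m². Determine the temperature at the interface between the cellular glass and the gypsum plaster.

Using the resistance-network approach (series):
R_carbon steel = L/(kA) = 0.0018/(49.1×2.45) = 1.496×10^-5 K/W
R_cellular glass = L/(kA) = 0.08/(0.0431×2.45) = 0.7576 K/W
R_gypsum plaster = L/(kA) = 0.205/(0.192×2.45) = 0.4358 K/W
R_total = 1.193 K/W;  Q = ΔT/R_total = 72/1.193 = 60.33 W
T_interface = T_inner − Q·ΣR(inner→interface) = 94 − 60.3×0.7576

T ≈ 48.3 °C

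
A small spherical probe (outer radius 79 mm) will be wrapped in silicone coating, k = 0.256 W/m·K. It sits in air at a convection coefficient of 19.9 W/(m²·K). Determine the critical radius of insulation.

For a sphere r_cr = 2k/h = 2×0.256/19.9
r_cr = 25.7 mm; since the bare radius (79 mm) is above r_cr, any added insulation will reduce heat loss.

r_cr ≈ 25.7 mm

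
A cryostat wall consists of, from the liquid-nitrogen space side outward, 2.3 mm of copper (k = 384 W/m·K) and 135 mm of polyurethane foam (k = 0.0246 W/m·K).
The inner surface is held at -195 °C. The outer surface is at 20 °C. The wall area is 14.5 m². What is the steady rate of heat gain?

Q ≈ 568 W

Treating each layer as a thermal resistance in series:
R_copper = L/(kA) = 0.0023/(384×14.5) = 4.131×10^-7 K/W
R_polyurethane foam = L/(kA) = 0.135/(0.0246×14.5) = 0.3785 K/W
R_total = 0.3785 K/W
Q = ΔT / R_total = 215 / 0.3785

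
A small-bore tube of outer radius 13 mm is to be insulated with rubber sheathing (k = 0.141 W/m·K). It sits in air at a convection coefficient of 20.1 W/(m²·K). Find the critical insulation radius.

r_cr ≈ 7.01 mm

For a cylinder r_cr = k/h = 0.141/20.1
r_cr = 7.01 mm; since the bare radius (13 mm) is above r_cr, any added insulation will reduce heat loss.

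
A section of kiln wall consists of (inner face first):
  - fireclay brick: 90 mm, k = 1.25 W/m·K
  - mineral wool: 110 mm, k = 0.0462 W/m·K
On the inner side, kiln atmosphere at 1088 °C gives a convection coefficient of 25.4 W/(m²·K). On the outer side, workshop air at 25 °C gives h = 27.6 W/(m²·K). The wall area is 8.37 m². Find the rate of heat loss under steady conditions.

Q ≈ 3520 W

Model the wall as resistances in series:
R_inner film = 1/(h_i·A) = 1/(25.4×8.37) = 0.004704 K/W
R_fireclay brick = L/(kA) = 0.09/(1.25×8.37) = 0.008602 K/W
R_mineral wool = L/(kA) = 0.11/(0.0462×8.37) = 0.2845 K/W
R_outer film = 1/(h_o·A) = 1/(27.6×8.37) = 0.004329 K/W
R_total = 0.3021 K/W
Q = ΔT / R_total = 1063 / 0.3021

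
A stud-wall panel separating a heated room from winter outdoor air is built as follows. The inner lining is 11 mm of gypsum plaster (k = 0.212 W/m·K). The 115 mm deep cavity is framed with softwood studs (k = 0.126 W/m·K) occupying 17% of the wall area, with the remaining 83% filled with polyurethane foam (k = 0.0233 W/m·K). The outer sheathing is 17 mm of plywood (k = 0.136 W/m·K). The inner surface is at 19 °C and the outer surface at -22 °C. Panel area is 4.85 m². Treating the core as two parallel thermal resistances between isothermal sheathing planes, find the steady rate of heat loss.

Q ≈ 66.3 W

Sheathing layers in series; stud and cavity paths in parallel between them.
R_inner = 0.011/(0.212×4.85) = 0.0107 K/W
R_stud  = 0.115/(0.126×0.17×4.85) = 1.107 K/W
R_cav   = 0.115/(0.0233×0.83×4.85) = 1.226 K/W
1/R_core = 1/R_stud + 1/R_cav → R_core = 0.5817 K/W
R_outer = 0.017/(0.136×4.85) = 0.02577 K/W
R_total = 0.6182 K/W
Q = ΔT/R_total = 41/0.6182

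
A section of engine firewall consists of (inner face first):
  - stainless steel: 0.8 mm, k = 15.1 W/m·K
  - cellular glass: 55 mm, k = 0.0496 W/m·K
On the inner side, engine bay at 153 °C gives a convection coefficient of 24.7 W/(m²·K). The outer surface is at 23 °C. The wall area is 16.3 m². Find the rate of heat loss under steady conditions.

Thermal resistances in series:
R_inner film = 1/(h_i·A) = 1/(24.7×16.3) = 0.002484 K/W
R_stainless steel = L/(kA) = 0.0008/(15.1×16.3) = 3.25×10^-6 K/W
R_cellular glass = L/(kA) = 0.055/(0.0496×16.3) = 0.06803 K/W
R_total = 0.07052 K/W
Q = ΔT / R_total = 130 / 0.07052

Q ≈ 1840 W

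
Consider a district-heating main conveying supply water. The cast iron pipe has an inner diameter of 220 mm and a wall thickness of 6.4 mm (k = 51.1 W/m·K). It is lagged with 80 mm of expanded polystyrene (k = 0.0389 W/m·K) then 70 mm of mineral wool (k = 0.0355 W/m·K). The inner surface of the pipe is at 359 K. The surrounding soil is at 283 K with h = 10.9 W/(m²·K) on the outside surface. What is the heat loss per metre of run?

For a radial system each layer contributes R = ln(r_out/r_in)/(2πkL); films add R = 1/(hA).
R_cast iron pipe wall = ln(116.4/110)/(2π×51.1×1) = 1.761×10^-4 K/W
R_expanded polystyrene = ln(196.4/116.4)/(2π×0.0389×1) = 2.14 K/W
R_mineral wool = ln(266.4/196.4)/(2π×0.0355×1) = 1.367 K/W
R_outer film = 1/(h_o·2πr_oL) = 1/(10.9×2π×0.2664×1) = 0.05481 K/W
R_total = 3.562 K/W
Q = ΔT/R_total = 76/3.562

q′ ≈ 21.3 W/m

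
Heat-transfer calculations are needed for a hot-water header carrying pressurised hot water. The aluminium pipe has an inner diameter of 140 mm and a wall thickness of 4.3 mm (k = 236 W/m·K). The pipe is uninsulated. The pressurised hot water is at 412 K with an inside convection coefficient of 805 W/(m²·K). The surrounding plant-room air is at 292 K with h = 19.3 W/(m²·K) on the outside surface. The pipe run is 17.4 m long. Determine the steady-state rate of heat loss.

Treating each annulus and film as a series resistance:
R_inner film = 1/(h_i·2πr₁L) = 1/(805×2π×0.07×17.4) = 1.623×10^-4 K/W
R_aluminium pipe wall = ln(74.3/70)/(2π×236×17.4) = 2.311×10^-6 K/W
R_outer film = 1/(h_o·2πr_oL) = 1/(19.3×2π×0.0743×17.4) = 0.006379 K/W
R_total = 0.006543 K/W
Q = ΔT/R_total = 120/0.006543

Q ≈ 18300 W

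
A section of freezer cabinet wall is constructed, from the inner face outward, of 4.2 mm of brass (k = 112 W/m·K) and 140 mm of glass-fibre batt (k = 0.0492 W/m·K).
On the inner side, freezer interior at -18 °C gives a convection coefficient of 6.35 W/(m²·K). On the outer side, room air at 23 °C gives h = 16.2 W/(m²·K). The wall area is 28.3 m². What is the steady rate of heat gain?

Q ≈ 379 W

Model the wall as resistances in series:
R_inner film = 1/(h_i·A) = 1/(6.35×28.3) = 0.005565 K/W
R_brass = L/(kA) = 0.0042/(112×28.3) = 1.325×10^-6 K/W
R_glass-fibre batt = L/(kA) = 0.14/(0.0492×28.3) = 0.1005 K/W
R_outer film = 1/(h_o·A) = 1/(16.2×28.3) = 0.002181 K/W
R_total = 0.1083 K/W
Q = ΔT / R_total = 41 / 0.1083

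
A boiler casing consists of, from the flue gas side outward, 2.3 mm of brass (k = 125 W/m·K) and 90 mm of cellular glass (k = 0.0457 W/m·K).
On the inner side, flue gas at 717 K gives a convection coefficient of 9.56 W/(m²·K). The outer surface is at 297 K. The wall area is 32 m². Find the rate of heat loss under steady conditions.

Model the wall as resistances in series:
R_inner film = 1/(h_i·A) = 1/(9.56×32) = 0.003269 K/W
R_brass = L/(kA) = 0.0023/(125×32) = 5.75×10^-7 K/W
R_cellular glass = L/(kA) = 0.09/(0.0457×32) = 0.06154 K/W
R_total = 0.06481 K/W
Q = ΔT / R_total = 420 / 0.06481

Q ≈ 6480 W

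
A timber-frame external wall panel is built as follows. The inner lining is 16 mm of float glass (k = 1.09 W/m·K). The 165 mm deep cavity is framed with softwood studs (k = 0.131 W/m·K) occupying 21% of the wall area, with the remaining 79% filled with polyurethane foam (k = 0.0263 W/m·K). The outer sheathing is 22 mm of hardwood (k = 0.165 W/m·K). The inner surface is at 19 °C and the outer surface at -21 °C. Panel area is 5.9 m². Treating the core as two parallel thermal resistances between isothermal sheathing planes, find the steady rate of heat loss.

Q ≈ 66.2 W

Sheathing layers in series; stud and cavity paths in parallel between them.
R_inner = 0.016/(1.09×5.9) = 0.002488 K/W
R_stud  = 0.165/(0.131×0.21×5.9) = 1.017 K/W
R_cav   = 0.165/(0.0263×0.79×5.9) = 1.346 K/W
1/R_core = 1/R_stud + 1/R_cav → R_core = 0.5792 K/W
R_outer = 0.022/(0.165×5.9) = 0.0226 K/W
R_total = 0.6043 K/W
Q = ΔT/R_total = 40/0.6043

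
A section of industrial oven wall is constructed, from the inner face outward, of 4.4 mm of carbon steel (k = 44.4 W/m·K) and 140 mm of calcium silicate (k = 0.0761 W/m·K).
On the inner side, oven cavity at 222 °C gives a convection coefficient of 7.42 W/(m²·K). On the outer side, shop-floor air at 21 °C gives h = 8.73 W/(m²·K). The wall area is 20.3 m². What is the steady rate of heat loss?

Q ≈ 1950 W

Thermal resistances in series:
R_inner film = 1/(h_i·A) = 1/(7.42×20.3) = 0.006639 K/W
R_carbon steel = L/(kA) = 0.0044/(44.4×20.3) = 4.882×10^-6 K/W
R_calcium silicate = L/(kA) = 0.14/(0.0761×20.3) = 0.09062 K/W
R_outer film = 1/(h_o·A) = 1/(8.73×20.3) = 0.005643 K/W
R_total = 0.1029 K/W
Q = ΔT / R_total = 201 / 0.1029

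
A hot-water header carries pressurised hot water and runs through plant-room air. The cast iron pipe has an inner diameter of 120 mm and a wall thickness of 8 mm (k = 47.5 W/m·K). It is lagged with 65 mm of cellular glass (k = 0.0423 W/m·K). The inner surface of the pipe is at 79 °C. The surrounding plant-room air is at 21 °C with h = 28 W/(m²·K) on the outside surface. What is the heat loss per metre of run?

Per-layer cylindrical resistances, series-summed:
R_cast iron pipe wall = ln(68/60)/(2π×47.5×1) = 4.194×10^-4 K/W
R_cellular glass = ln(133/68)/(2π×0.0423×1) = 2.524 K/W
R_outer film = 1/(h_o·2πr_oL) = 1/(28×2π×0.133×1) = 0.04274 K/W
R_total = 2.567 K/W
Q = ΔT/R_total = 58/2.567

q′ ≈ 22.6 W/m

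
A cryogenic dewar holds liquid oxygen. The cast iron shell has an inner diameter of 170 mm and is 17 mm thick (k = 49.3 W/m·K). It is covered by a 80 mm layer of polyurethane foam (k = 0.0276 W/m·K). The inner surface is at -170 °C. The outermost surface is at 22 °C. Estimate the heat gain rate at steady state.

Q ≈ 15.4 W

For a spherical shell R = (1/r₁ − 1/r₂)/(4πk); film R = 1/(h·4πr²). In series:
R_cast iron shell = (1/0.085 − 1/0.102)/(4π×49.3) = 0.003165 K/W
R_polyurethane foam = (1/0.102 − 1/0.182)/(4π×0.0276) = 12.43 K/W
R_total = 12.43 K/W
Q = ΔT/R_total = 192/12.43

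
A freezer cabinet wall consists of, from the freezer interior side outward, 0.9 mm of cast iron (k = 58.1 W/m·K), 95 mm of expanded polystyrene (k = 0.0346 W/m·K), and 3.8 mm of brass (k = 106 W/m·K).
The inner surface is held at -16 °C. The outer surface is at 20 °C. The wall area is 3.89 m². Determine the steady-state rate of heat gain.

Series thermal resistances:
R_cast iron = L/(kA) = 0.0009/(58.1×3.89) = 3.982×10^-6 K/W
R_expanded polystyrene = L/(kA) = 0.095/(0.0346×3.89) = 0.7058 K/W
R_brass = L/(kA) = 0.0038/(106×3.89) = 9.216×10^-6 K/W
R_total = 0.7058 K/W
Q = ΔT / R_total = 36 / 0.7058

Q ≈ 51 W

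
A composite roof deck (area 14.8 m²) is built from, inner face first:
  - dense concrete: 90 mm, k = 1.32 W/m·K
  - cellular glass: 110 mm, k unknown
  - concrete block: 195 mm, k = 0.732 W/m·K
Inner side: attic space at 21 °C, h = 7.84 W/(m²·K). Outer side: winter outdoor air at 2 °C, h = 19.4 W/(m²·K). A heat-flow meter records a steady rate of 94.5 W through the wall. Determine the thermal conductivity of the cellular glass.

k ≈ 0.0447 W/(m·K)

Using the resistance-network approach (series):
R_inner film = 1/(h_i·A) = 1/(7.84×14.8) = 0.008618 K/W
R_dense concrete = L/(kA) = 0.09/(1.32×14.8) = 0.004607 K/W
R_concrete block = L/(kA) = 0.195/(0.732×14.8) = 0.018 K/W
R_outer film = 1/(h_o·A) = 1/(19.4×14.8) = 0.003483 K/W
Sum of known resistances R_other = 0.03471 K/W
Total R = ΔT/Q = 19/94.5 = 0.2011 K/W
R_cellular glass = R_total − R_other = 0.1664 K/W
k = L/(R·A) = 0.11/(0.1664×14.8)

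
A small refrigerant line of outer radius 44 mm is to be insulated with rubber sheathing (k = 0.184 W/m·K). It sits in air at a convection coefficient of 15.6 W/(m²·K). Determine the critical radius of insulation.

r_cr ≈ 11.8 mm

For a cylinder r_cr = k/h = 0.184/15.6
r_cr = 11.8 mm; since the bare radius (44 mm) is above r_cr, any added insulation will reduce heat loss.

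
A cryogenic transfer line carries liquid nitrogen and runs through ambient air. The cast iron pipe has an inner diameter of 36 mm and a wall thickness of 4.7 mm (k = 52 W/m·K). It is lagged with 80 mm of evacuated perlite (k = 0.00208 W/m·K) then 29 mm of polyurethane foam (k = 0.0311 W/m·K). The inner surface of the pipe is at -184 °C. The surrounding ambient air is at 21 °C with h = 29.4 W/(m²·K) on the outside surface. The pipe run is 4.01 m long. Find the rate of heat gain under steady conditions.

Cylindrical conduction, so R = ln(r₂/r₁)/(2πkL) per layer, in series:
R_cast iron pipe wall = ln(22.7/18)/(2π×52×4.01) = 1.771×10^-4 K/W
R_evacuated perlite = ln(102.7/22.7)/(2π×0.00208×4.01) = 28.8 K/W
R_polyurethane foam = ln(131.7/102.7)/(2π×0.0311×4.01) = 0.3174 K/W
R_outer film = 1/(h_o·2πr_oL) = 1/(29.4×2π×0.1317×4.01) = 0.01025 K/W
R_total = 29.13 K/W
Q = ΔT/R_total = 205/29.13

Q ≈ 7.04 W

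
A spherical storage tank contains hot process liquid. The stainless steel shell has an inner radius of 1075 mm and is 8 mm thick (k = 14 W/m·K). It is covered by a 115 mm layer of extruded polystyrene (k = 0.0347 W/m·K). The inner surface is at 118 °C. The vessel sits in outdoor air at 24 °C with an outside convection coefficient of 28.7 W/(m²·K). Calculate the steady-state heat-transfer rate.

Q ≈ 458 W

Each spherical layer contributes R = (1/r_i − 1/r_o)/(4πk):
R_stainless steel shell = (1/1.075 − 1/1.083)/(4π×14) = 3.906×10^-5 K/W
R_extruded polystyrene = (1/1.083 − 1/1.198)/(4π×0.0347) = 0.2033 K/W
R_outer film = 1/(h·4πr_o²) = 1/(28.7×4π×1.198²) = 0.001932 K/W
R_total = 0.2052 K/W
Q = ΔT/R_total = 94/0.2052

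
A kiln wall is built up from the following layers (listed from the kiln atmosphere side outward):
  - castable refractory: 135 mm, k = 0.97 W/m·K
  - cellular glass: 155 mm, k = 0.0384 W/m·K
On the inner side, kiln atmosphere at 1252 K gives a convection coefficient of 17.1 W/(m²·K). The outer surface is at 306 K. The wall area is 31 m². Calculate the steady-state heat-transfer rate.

Q ≈ 6930 W

Series thermal resistances:
R_inner film = 1/(h_i·A) = 1/(17.1×31) = 0.001886 K/W
R_castable refractory = L/(kA) = 0.135/(0.97×31) = 0.00449 K/W
R_cellular glass = L/(kA) = 0.155/(0.0384×31) = 0.1302 K/W
R_total = 0.1366 K/W
Q = ΔT / R_total = 946 / 0.1366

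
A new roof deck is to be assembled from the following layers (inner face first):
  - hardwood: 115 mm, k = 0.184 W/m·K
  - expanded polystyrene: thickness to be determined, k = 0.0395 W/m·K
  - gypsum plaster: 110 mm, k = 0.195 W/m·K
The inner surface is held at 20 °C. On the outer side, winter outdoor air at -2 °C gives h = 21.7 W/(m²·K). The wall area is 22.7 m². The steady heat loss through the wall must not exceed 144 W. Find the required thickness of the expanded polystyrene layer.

L ≈ 88.2 mm

Thermal resistances in series:
R_hardwood = L/(kA) = 0.115/(0.184×22.7) = 0.02753 K/W
R_gypsum plaster = L/(kA) = 0.11/(0.195×22.7) = 0.02485 K/W
R_outer film = 1/(h_o·A) = 1/(21.7×22.7) = 0.00203 K/W
Sum of the known resistances R_other = 0.05441 K/W
Required total resistance R_tot = ΔT/Q_allow = 22/144 = 0.1528 K/W
R_expanded polystyrene = R_tot − R_other = 0.09836 K/W
L = R·k·A = 0.09836×0.0395×22.7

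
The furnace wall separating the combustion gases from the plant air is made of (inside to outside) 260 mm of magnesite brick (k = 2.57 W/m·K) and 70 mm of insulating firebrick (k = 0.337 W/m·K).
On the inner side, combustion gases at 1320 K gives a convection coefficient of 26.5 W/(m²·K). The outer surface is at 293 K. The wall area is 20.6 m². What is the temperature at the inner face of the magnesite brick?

T ≈ 1210 K

Model the wall as resistances in series:
R_inner film = 1/(h_i·A) = 1/(26.5×20.6) = 0.001832 K/W
R_magnesite brick = L/(kA) = 0.26/(2.57×20.6) = 0.004911 K/W
R_insulating firebrick = L/(kA) = 0.07/(0.337×20.6) = 0.01008 K/W
R_total = 0.01683 K/W;  Q = ΔT/R_total = 1027/0.01683 = 61040 W
T_interface = T_inner − Q·ΣR(inner→interface) = 1320 − 61000×0.001832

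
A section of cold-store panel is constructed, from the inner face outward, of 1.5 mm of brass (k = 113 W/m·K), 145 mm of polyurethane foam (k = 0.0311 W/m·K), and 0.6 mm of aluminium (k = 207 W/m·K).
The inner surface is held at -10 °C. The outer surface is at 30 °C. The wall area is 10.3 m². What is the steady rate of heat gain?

Series thermal resistances:
R_brass = L/(kA) = 0.0015/(113×10.3) = 1.289×10^-6 K/W
R_polyurethane foam = L/(kA) = 0.145/(0.0311×10.3) = 0.4527 K/W
R_aluminium = L/(kA) = 0.0006/(207×10.3) = 2.814×10^-7 K/W
R_total = 0.4527 K/W
Q = ΔT / R_total = 40 / 0.4527

Q ≈ 88.4 W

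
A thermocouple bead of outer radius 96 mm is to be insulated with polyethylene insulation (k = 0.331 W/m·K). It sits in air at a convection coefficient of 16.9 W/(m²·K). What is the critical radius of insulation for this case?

For a sphere r_cr = 2k/h = 2×0.331/16.9
r_cr = 39.2 mm; since the bare radius (96 mm) is above r_cr, any added insulation will reduce heat loss.

r_cr ≈ 39.2 mm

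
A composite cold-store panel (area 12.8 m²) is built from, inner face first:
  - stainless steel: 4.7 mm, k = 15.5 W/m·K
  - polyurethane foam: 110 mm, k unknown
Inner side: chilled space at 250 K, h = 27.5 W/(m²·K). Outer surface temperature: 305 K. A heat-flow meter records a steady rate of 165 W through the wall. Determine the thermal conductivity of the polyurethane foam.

Series thermal resistances:
R_inner film = 1/(h_i·A) = 1/(27.5×12.8) = 0.002841 K/W
R_stainless steel = L/(kA) = 0.0047/(15.5×12.8) = 2.369×10^-5 K/W
Sum of known resistances R_other = 0.002865 K/W
Total R = ΔT/Q = 55/165 = 0.3333 K/W
R_polyurethane foam = R_total − R_other = 0.3305 K/W
k = L/(R·A) = 0.11/(0.3305×12.8)

k ≈ 0.026 W/(m·K)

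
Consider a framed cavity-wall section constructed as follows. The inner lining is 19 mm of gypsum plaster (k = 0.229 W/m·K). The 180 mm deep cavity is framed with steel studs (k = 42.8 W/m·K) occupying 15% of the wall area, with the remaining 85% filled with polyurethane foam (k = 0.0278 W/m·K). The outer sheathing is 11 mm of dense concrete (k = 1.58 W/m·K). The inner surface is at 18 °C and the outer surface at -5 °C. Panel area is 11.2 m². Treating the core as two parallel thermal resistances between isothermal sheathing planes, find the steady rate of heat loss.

Sheathing layers in series; stud and cavity paths in parallel between them.
R_inner = 0.019/(0.229×11.2) = 0.007408 K/W
R_stud  = 0.18/(42.8×0.15×11.2) = 0.002503 K/W
R_cav   = 0.18/(0.0278×0.85×11.2) = 0.6801 K/W
1/R_core = 1/R_stud + 1/R_cav → R_core = 0.002494 K/W
R_outer = 0.011/(1.58×11.2) = 6.216×10^-4 K/W
R_total = 0.01052 K/W
Q = ΔT/R_total = 23/0.01052

Q ≈ 2190 W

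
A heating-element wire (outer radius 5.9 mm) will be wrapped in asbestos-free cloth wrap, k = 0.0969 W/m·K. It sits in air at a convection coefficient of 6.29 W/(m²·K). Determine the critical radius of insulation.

r_cr ≈ 15.4 mm

For a cylinder r_cr = k/h = 0.0969/6.29
r_cr = 15.4 mm; since the bare radius (5.9 mm) is below r_cr, adding a thin layer of insulation will *increase* heat loss.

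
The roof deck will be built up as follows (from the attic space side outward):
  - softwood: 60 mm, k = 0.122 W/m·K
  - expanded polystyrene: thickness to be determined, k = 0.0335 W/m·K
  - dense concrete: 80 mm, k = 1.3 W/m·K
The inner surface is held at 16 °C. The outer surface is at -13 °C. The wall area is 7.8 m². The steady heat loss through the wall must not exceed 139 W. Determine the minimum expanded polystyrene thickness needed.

Model the wall as resistances in series:
R_softwood = L/(kA) = 0.06/(0.122×7.8) = 0.06305 K/W
R_dense concrete = L/(kA) = 0.08/(1.3×7.8) = 0.00789 K/W
Sum of the known resistances R_other = 0.07094 K/W
Required total resistance R_tot = ΔT/Q_allow = 29/139 = 0.2086 K/W
R_expanded polystyrene = R_tot − R_other = 0.1377 K/W
L = R·k·A = 0.1377×0.0335×7.8

L ≈ 36 mm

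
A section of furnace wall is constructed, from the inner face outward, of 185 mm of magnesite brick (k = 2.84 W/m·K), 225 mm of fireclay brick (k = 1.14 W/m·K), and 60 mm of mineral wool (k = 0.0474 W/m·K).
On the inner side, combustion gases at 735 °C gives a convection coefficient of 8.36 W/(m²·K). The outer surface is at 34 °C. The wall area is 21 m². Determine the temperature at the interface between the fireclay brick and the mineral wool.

Model the wall as resistances in series:
R_inner film = 1/(h_i·A) = 1/(8.36×21) = 0.005696 K/W
R_magnesite brick = L/(kA) = 0.185/(2.84×21) = 0.003102 K/W
R_fireclay brick = L/(kA) = 0.225/(1.14×21) = 0.009398 K/W
R_mineral wool = L/(kA) = 0.06/(0.0474×21) = 0.06028 K/W
R_total = 0.07847 K/W;  Q = ΔT/R_total = 701/0.07847 = 8933 W
T_interface = T_inner − Q·ΣR(inner→interface) = 735 − 8930×0.0182

T ≈ 572 °C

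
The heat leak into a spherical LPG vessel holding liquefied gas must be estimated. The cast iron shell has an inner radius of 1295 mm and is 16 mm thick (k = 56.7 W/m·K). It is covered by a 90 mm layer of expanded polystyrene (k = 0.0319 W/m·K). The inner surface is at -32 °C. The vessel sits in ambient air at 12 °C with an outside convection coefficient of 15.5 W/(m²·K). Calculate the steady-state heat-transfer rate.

Q ≈ 352 W

Spherical conduction: R = (1/r_in − 1/r_out)/(4πk) per layer; series-sum.
R_cast iron shell = (1/1.295 − 1/1.311)/(4π×56.7) = 1.323×10^-5 K/W
R_expanded polystyrene = (1/1.311 − 1/1.401)/(4π×0.0319) = 0.1222 K/W
R_outer film = 1/(h·4πr_o²) = 1/(15.5×4π×1.401²) = 0.002616 K/W
R_total = 0.1249 K/W
Q = ΔT/R_total = 44/0.1249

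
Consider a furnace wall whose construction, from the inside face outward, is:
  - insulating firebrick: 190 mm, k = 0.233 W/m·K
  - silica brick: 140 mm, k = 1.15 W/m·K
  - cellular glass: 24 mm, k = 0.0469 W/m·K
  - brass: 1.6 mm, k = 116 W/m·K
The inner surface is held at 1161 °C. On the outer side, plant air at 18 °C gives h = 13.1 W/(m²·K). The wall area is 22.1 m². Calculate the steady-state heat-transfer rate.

Q ≈ 16600 W

Model the wall as resistances in series:
R_insulating firebrick = L/(kA) = 0.19/(0.233×22.1) = 0.0369 K/W
R_silica brick = L/(kA) = 0.14/(1.15×22.1) = 0.005509 K/W
R_cellular glass = L/(kA) = 0.024/(0.0469×22.1) = 0.02316 K/W
R_brass = L/(kA) = 0.0016/(116×22.1) = 6.241×10^-7 K/W
R_outer film = 1/(h_o·A) = 1/(13.1×22.1) = 0.003454 K/W
R_total = 0.06902 K/W
Q = ΔT / R_total = 1143 / 0.06902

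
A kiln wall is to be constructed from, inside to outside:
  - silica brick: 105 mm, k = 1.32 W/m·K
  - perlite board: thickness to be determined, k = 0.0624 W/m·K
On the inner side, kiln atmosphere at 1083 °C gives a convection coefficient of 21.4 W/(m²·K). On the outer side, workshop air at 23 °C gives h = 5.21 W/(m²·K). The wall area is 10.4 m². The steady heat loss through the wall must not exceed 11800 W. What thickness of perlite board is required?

L ≈ 38.4 mm

Model the wall as resistances in series:
R_inner film = 1/(h_i·A) = 1/(21.4×10.4) = 0.004493 K/W
R_silica brick = L/(kA) = 0.105/(1.32×10.4) = 0.007649 K/W
R_outer film = 1/(h_o·A) = 1/(5.21×10.4) = 0.01846 K/W
Sum of the known resistances R_other = 0.0306 K/W
Required total resistance R_tot = ΔT/Q_allow = 1060/11800 = 0.08983 K/W
R_perlite board = R_tot − R_other = 0.05923 K/W
L = R·k·A = 0.05923×0.0624×10.4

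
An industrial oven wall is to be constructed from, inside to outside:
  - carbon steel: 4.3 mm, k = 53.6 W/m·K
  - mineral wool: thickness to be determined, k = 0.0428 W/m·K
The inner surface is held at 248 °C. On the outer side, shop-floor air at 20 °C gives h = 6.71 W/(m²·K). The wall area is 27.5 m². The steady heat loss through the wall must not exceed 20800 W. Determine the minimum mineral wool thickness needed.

L ≈ 6.52 mm

Using the resistance-network approach (series):
R_carbon steel = L/(kA) = 0.0043/(53.6×27.5) = 2.917×10^-6 K/W
R_outer film = 1/(h_o·A) = 1/(6.71×27.5) = 0.005419 K/W
Sum of the known resistances R_other = 0.005422 K/W
Required total resistance R_tot = ΔT/Q_allow = 228/20800 = 0.01096 K/W
R_mineral wool = R_tot − R_other = 0.005539 K/W
L = R·k·A = 0.005539×0.0428×27.5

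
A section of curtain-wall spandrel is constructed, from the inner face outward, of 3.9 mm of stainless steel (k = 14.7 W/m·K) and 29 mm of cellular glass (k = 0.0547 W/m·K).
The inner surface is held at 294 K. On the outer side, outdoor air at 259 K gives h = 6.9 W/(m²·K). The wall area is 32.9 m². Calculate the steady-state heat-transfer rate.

Q ≈ 1710 W

Series thermal resistances:
R_stainless steel = L/(kA) = 0.0039/(14.7×32.9) = 8.064×10^-6 K/W
R_cellular glass = L/(kA) = 0.029/(0.0547×32.9) = 0.01611 K/W
R_outer film = 1/(h_o·A) = 1/(6.9×32.9) = 0.004405 K/W
R_total = 0.02053 K/W
Q = ΔT / R_total = 35 / 0.02053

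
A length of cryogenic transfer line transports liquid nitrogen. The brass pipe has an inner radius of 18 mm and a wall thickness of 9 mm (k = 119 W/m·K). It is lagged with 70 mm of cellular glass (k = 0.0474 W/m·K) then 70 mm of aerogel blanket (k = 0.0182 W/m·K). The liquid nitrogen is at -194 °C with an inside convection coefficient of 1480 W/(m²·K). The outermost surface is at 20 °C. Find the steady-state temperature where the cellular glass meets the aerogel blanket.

Per-layer cylindrical resistances, series-summed:
R_inner film = 1/(h_i·2πr₁L) = 1/(1480×2π×0.018×1) = 0.005974 K/W
R_brass pipe wall = ln(27/18)/(2π×119×1) = 5.423×10^-4 K/W
R_cellular glass = ln(97/27)/(2π×0.0474×1) = 4.294 K/W
R_aerogel blanket = ln(167/97)/(2π×0.0182×1) = 4.751 K/W
R_total = 9.051 K/W
Q = ΔT/R_total = 214/9.051
Q = 23.6 W/m
T_interface = T_inner + Q·ΣR(inner→interface) = -194 + 23.6×4.301

T ≈ -92.3 °C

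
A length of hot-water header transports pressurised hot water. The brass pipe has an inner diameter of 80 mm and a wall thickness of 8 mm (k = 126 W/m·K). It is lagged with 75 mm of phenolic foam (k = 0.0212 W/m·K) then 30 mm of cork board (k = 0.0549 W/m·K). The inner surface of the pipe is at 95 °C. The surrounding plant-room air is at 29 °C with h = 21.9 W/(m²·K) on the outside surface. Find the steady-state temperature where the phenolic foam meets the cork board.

Radial resistances (cylindrical: R_cond = ln(r_o/r_i)/(2πkL), R_conv = 1/(h·2πrL)):
R_brass pipe wall = ln(48/40)/(2π×126×1) = 2.303×10^-4 K/W
R_phenolic foam = ln(123/48)/(2π×0.0212×1) = 7.064 K/W
R_cork board = ln(153/123)/(2π×0.0549×1) = 0.6327 K/W
R_outer film = 1/(h_o·2πr_oL) = 1/(21.9×2π×0.153×1) = 0.0475 K/W
R_total = 7.745 K/W
Q = ΔT/R_total = 66/7.745
Q = 8.52 W/m
T_interface = T_inner − Q·ΣR(inner→interface) = 95 − 8.52×7.064

T ≈ 34.8 °C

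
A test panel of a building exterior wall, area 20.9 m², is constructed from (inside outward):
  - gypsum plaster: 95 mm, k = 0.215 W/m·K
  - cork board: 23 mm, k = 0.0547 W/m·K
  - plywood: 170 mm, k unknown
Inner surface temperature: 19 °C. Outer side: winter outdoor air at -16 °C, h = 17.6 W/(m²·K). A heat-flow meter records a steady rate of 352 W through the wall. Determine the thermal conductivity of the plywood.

k ≈ 0.147 W/(m·K)

Series thermal resistances:
R_gypsum plaster = L/(kA) = 0.095/(0.215×20.9) = 0.02114 K/W
R_cork board = L/(kA) = 0.023/(0.0547×20.9) = 0.02012 K/W
R_outer film = 1/(h_o·A) = 1/(17.6×20.9) = 0.002719 K/W
Sum of known resistances R_other = 0.04398 K/W
Total R = ΔT/Q = 35/352 = 0.09943 K/W
R_plywood = R_total − R_other = 0.05545 K/W
k = L/(R·A) = 0.17/(0.05545×20.9)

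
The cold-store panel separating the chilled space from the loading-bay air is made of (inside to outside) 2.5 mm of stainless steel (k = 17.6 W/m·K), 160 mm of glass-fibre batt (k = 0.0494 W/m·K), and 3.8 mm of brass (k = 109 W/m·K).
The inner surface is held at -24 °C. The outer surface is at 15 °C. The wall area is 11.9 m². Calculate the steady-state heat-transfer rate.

Q ≈ 143 W

Using the resistance-network approach (series):
R_stainless steel = L/(kA) = 0.0025/(17.6×11.9) = 1.194×10^-5 K/W
R_glass-fibre batt = L/(kA) = 0.16/(0.0494×11.9) = 0.2722 K/W
R_brass = L/(kA) = 0.0038/(109×11.9) = 2.93×10^-6 K/W
R_total = 0.2722 K/W
Q = ΔT / R_total = 39 / 0.2722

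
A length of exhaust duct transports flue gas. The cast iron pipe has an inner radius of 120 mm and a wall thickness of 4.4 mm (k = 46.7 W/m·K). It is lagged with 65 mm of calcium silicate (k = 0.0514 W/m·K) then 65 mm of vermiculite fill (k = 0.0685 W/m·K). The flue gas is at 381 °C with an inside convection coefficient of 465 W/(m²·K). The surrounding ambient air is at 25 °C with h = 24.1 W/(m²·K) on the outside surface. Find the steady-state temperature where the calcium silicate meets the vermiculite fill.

Per-layer cylindrical resistances, series-summed:
R_inner film = 1/(h_i·2πr₁L) = 1/(465×2π×0.12×1) = 0.002852 K/W
R_cast iron pipe wall = ln(124.4/120)/(2π×46.7×1) = 1.227×10^-4 K/W
R_calcium silicate = ln(189.4/124.4)/(2π×0.0514×1) = 1.302 K/W
R_vermiculite fill = ln(254.4/189.4)/(2π×0.0685×1) = 0.6855 K/W
R_outer film = 1/(h_o·2πr_oL) = 1/(24.1×2π×0.2544×1) = 0.02596 K/W
R_total = 2.016 K/W
Q = ΔT/R_total = 356/2.016
Q = 177 W/m
T_interface = T_inner − Q·ΣR(inner→interface) = 381 − 177×1.305

T ≈ 151 °C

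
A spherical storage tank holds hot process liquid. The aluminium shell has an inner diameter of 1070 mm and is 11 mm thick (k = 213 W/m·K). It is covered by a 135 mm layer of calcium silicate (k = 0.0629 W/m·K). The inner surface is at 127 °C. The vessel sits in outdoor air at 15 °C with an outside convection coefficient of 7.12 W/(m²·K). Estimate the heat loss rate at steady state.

For a spherical shell R = (1/r₁ − 1/r₂)/(4πk); film R = 1/(h·4πr²). In series:
R_aluminium shell = (1/0.535 − 1/0.546)/(4π×213) = 1.407×10^-5 K/W
R_calcium silicate = (1/0.546 − 1/0.681)/(4π×0.0629) = 0.4593 K/W
R_outer film = 1/(h·4πr_o²) = 1/(7.12×4π×0.681²) = 0.0241 K/W
R_total = 0.4835 K/W
Q = ΔT/R_total = 112/0.4835

Q ≈ 232 W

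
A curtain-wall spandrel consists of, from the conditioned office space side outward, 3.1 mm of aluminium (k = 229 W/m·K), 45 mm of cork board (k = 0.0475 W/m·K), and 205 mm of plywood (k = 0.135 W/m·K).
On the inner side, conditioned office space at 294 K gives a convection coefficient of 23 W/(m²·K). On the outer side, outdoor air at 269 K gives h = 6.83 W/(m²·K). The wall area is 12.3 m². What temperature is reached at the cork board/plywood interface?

T ≈ 285 K

Thermal resistances in series:
R_inner film = 1/(h_i·A) = 1/(23×12.3) = 0.003535 K/W
R_aluminium = L/(kA) = 0.0031/(229×12.3) = 1.101×10^-6 K/W
R_cork board = L/(kA) = 0.045/(0.0475×12.3) = 0.07702 K/W
R_plywood = L/(kA) = 0.205/(0.135×12.3) = 0.1235 K/W
R_outer film = 1/(h_o·A) = 1/(6.83×12.3) = 0.0119 K/W
R_total = 0.2159 K/W;  Q = ΔT/R_total = 25/0.2159 = 115.8 W
T_interface = T_inner − Q·ΣR(inner→interface) = 294 − 116×0.08056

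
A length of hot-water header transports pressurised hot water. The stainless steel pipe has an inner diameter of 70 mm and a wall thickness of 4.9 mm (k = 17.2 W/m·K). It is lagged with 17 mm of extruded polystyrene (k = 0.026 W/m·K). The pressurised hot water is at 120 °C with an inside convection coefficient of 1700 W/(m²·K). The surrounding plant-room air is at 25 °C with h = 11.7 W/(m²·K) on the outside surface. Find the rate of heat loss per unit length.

Per-layer cylindrical resistances, series-summed:
R_inner film = 1/(h_i·2πr₁L) = 1/(1700×2π×0.035×1) = 0.002675 K/W
R_stainless steel pipe wall = ln(39.9/35)/(2π×17.2×1) = 0.001212 K/W
R_extruded polystyrene = ln(56.9/39.9)/(2π×0.026×1) = 2.173 K/W
R_outer film = 1/(h_o·2πr_oL) = 1/(11.7×2π×0.0569×1) = 0.2391 K/W
R_total = 2.416 K/W
Q = ΔT/R_total = 95/2.416

q′ ≈ 39.3 W/m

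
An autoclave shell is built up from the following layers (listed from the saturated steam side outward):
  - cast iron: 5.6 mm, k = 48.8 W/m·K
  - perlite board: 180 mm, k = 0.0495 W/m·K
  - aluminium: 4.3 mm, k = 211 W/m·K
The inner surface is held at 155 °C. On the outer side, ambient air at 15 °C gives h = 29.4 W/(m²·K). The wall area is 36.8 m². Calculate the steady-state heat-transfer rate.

Q ≈ 1400 W

Series thermal resistances:
R_cast iron = L/(kA) = 0.0056/(48.8×36.8) = 3.118×10^-6 K/W
R_perlite board = L/(kA) = 0.18/(0.0495×36.8) = 0.09881 K/W
R_aluminium = L/(kA) = 0.0043/(211×36.8) = 5.538×10^-7 K/W
R_outer film = 1/(h_o·A) = 1/(29.4×36.8) = 9.243×10^-4 K/W
R_total = 0.09974 K/W
Q = ΔT / R_total = 140 / 0.09974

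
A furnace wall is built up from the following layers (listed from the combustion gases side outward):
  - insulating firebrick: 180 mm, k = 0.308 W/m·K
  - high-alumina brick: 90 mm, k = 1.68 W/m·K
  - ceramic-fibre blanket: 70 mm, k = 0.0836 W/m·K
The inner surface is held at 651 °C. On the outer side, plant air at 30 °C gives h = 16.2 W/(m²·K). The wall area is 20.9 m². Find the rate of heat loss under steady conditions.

Series thermal resistances:
R_insulating firebrick = L/(kA) = 0.18/(0.308×20.9) = 0.02796 K/W
R_high-alumina brick = L/(kA) = 0.09/(1.68×20.9) = 0.002563 K/W
R_ceramic-fibre blanket = L/(kA) = 0.07/(0.0836×20.9) = 0.04006 K/W
R_outer film = 1/(h_o·A) = 1/(16.2×20.9) = 0.002954 K/W
R_total = 0.07354 K/W
Q = ΔT / R_total = 621 / 0.07354

Q ≈ 8440 W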